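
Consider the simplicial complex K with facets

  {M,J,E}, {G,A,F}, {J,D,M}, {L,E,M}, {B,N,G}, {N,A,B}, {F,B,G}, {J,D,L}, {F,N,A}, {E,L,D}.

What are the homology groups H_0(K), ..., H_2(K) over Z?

We work with the vertex ordering A < B < D < E < F < G < J < L < M < N. The simplices of K, each written with vertices in increasing order, are:

  0-simplices (10): A, B, D, E, F, G, J, L, M, N
  1-simplices (20): AB, AF, AG, AN, BF, BG, BN, DE, DJ, DL, DM, EJ, EL, EM, FG, FN, GN, JL, JM, LM
  2-simplices (10): ABN, AFG, AFN, BFG, BGN, DEL, DJL, DJM, EJM, ELM

giving chain groups C_0 ≅ Z^10, C_1 ≅ Z^20, C_2 ≅ Z^10.

∂_1: C_1 → C_0 sends each edge [p,q] (with p < q) to q − p. For instance
  ∂JL = L − J.
The 10×20 boundary matrix has rank 8 and Smith normal form diag(1,1,1,1,1,1,1,1).

∂_2: C_2 → C_1 acts by ∂[p,q,r] = [q,r] − [p,r] + [p,q]. For instance
  ∂ABN = BN − AN + AB,
  ∂EJM = JM − EM + EJ.
The 20×10 boundary matrix has rank 10 and Smith normal form diag(1,1,1,1,1,1,1,1,1,1).

From H_k ≅ ker(∂_k) / im(∂_{k+1}) we obtain:

  H_0: rank C_0 − rank ∂_1 = 10 − 8 = 2, and the invariant factors of ∂_1 are all 1, so H_0 ≅ Z^2.
  H_1: rank ker ∂_1 − rank ∂_2 = (20 − 8) − 10 = 2, and the invariant factors of ∂_2 are all 1, so H_1 ≅ Z^2.
  H_2: rank ker ∂_2 − rank ∂_3 = (10 − 10) − 0 = 0, and there is no ∂_3, so H_2 ≅ 0.

(K is a triangulation of the disjoint union of the Möbius band and the Möbius band.)

H_0 = Z^2,  H_1 = Z^2,  H_2 = 0.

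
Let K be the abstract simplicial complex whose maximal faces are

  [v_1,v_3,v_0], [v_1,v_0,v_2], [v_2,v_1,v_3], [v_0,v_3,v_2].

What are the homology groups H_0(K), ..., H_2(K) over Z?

Take the total order v_0 < v_1 < v_2 < v_3 on the vertex set. Then K (dimension 2) consists of the simplices:

  0-simplices (4): [v_0], [v_1], [v_2], [v_3]
  1-simplices (6): [v_0,v_1], [v_0,v_2], [v_0,v_3], [v_1,v_2], [v_1,v_3], [v_2,v_3]
  2-simplices (4): [v_0,v_1,v_2], [v_0,v_1,v_3], [v_0,v_2,v_3], [v_1,v_2,v_3]

giving chain groups C_0 ≅ Z^4, C_1 ≅ Z^6, C_2 ≅ Z^4.

The boundary map ∂_1: C_1 → C_0 is given by ∂[p,q] = [q] − [p]. For instance
  ∂[v_0,v_3] = [v_3] − [v_0].
The 4×6 boundary matrix has rank 3 and Smith normal form diag(1,1,1).

∂_2: C_2 → C_1 sends each 2-simplex [p,q,r] to [q,r] − [p,r] + [p,q]. For instance
  ∂[v_0,v_1,v_2] = [v_1,v_2] − [v_0,v_2] + [v_0,v_1],
  ∂[v_0,v_2,v_3] = [v_2,v_3] − [v_0,v_3] + [v_0,v_2].
As a 6×4 matrix over Z this has rank 3, with invariant factors (1,1,1).

Now H_k = ker ∂_k / im ∂_{k+1}, so:

  H_0: rank C_0 − rank ∂_1 = 4 − 3 = 1, and the invariant factors of ∂_1 are all 1, so H_0 ≅ Z.
  H_1: rank ker ∂_1 − rank ∂_2 = (6 − 3) − 3 = 0, and the invariant factors of ∂_2 are all 1, so H_1 ≅ 0.
  H_2: rank ker ∂_2 − rank ∂_3 = (4 − 3) − 0 = 1, and there is no ∂_3, so H_2 ≅ Z.

(K is a triangulation of the 2-sphere S^2.)

H_0 ≅ Z,  H_1 = 0,  H_2 ≅ Z.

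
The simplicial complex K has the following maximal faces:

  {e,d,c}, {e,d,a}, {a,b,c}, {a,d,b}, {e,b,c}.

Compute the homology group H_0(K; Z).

H_0 ≅ Z.

Order the vertices as a < b < c < d < e. Listing each simplex with vertices in this order, K has dimension 2 with simplices:

  0-simplices (5): a, b, c, d, e
  1-simplices (10): ab, ac, ad, ae, bc, bd, be, cd, ce, de
  2-simplices (5): abc, abd, ade, bce, cde

so the chain groups are C_0 ≅ Z^5, C_1 ≅ Z^10, C_2 ≅ Z^5.

∂_1: C_1 → C_0 maps an edge to its endpoints' difference, ∂[p,q] = q − p. For instance
  ∂bc = c − b.
As a 5×10 matrix over Z this has rank 4, with invariant factors (1,1,1,1).

Boundary ∂_2: C_2 → C_1 sends each 2-simplex [p,q,r] to [q,r] − [p,r] + [p,q]. For instance
  ∂abd = bd − ad + ab,
  ∂cde = de − ce + cd.
The 10×5 boundary matrix has rank 5 and Smith normal form diag(1,1,1,1,1).

Reading off H_k = ker ∂_k / im ∂_{k+1}:

  H_0: rank C_0 − rank ∂_1 = 5 − 4 = 1, and the invariant factors of ∂_1 are all 1, so H_0 = Z.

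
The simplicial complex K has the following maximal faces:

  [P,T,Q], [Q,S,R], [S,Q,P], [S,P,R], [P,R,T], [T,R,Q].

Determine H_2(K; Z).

H_2 ≅ Z.

We work with the vertex ordering P < Q < R < S < T. The simplices of K, each written with vertices in increasing order, are:

  0-simplices (5): P, Q, R, S, T
  1-simplices (9): PQ, PR, PS, PT, QR, QS, QT, RS, RT
  2-simplices (6): PQS, PQT, PRS, PRT, QRS, QRT

so the chain groups are C_0 ≅ Z^5, C_1 ≅ Z^9, C_2 ≅ Z^6.

Boundary ∂_1: C_1 → C_0 maps an edge to its endpoints' difference, ∂[p,q] = q − p. For instance
  ∂RT = T − R.
The resulting 5×9 matrix has rank 4, and its Smith normal form has invariant factors (1,1,1,1).

The boundary map ∂_2: C_2 → C_1 maps a triangle to the signed sum of its edges. For instance
  ∂PQT = QT − PT + PQ,
  ∂PRT = RT − PT + PR.
This gives a 9×6 integer matrix of rank 5; reducing to Smith normal form yields diagonal entries (1,1,1,1,1).

Now H_k = ker ∂_k / im ∂_{k+1}, so:

  H_2: rank ker ∂_2 − rank ∂_3 = (6 − 5) − 0 = 1, and there is no ∂_3, so H_2 ≅ Z.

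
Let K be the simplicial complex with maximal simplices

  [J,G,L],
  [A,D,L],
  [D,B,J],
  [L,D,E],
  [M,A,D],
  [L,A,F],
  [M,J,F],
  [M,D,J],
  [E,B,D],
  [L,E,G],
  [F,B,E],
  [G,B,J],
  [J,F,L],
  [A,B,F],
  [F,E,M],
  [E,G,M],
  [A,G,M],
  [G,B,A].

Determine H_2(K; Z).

Take the total order A < B < D < E < F < G < J < L < M on the vertex set. Then K (dimension 2) consists of the simplices:

  0-simplices (9): A, B, D, E, F, G, J, L, M
  1-simplices (27): AB, AD, AF, AG, AL, AM, BD, BE, BF, BG, BJ, DE, DJ, DL, DM, EF, EG, EL, EM, FJ, FL, FM, GJ, GL, GM, JL, JM
  2-simplices (18): ABF, ABG, ADL, ADM, AFL, AGM, BDE, BDJ, BEF, BGJ, DEL, DJM, EFM, EGL, EGM, FJL, FJM, GJL

so the chain groups are C_0 ≅ Z^9, C_1 ≅ Z^27, C_2 ≅ Z^18.

The boundary map ∂_1: C_1 → C_0 maps an edge to its endpoints' difference, ∂[p,q] = q − p. For instance
  ∂AF = F − A.
As a 9×27 matrix over Z this has rank 8, with invariant factors (1,1,1,1,1,1,1,1).

The boundary map ∂_2: C_2 → C_1 acts by ∂[p,q,r] = [q,r] − [p,r] + [p,q]. For instance
  ∂ADM = DM − AM + AD,
  ∂BDJ = DJ − BJ + BD.
The 27×18 boundary matrix has rank 17 and Smith normal form diag(1,1,1,1,1,1,1,1,1,1,1,1,1,1,1,1,1).

Reading off H_k = ker ∂_k / im ∂_{k+1}:

  H_2: rank ker ∂_2 − rank ∂_3 = (18 − 17) − 0 = 1, and there is no ∂_3, so H_2 ≅ Z.

H_2 = Z.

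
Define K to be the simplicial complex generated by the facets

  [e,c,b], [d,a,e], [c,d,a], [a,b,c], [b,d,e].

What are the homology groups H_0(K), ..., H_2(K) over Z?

Take the total order a < b < c < d < e on the vertex set. Then K (dimension 2) consists of the simplices:

  0-simplices (5): a, b, c, d, e
  1-simplices (10): ab, ac, ad, ae, bc, bd, be, cd, ce, de
  2-simplices (5): abc, acd, ade, bce, bde

so the chain groups are C_0 ≅ Z^5, C_1 ≅ Z^10, C_2 ≅ Z^5.

∂_1: C_1 → C_0 sends each edge [p,q] (with p < q) to q − p. For instance
  ∂ab = b − a.
The resulting 5×10 matrix has rank 4, and its Smith normal form has invariant factors (1,1,1,1).

The boundary map ∂_2: C_2 → C_1 sends each 2-simplex [p,q,r] to [q,r] − [p,r] + [p,q]. For instance
  ∂ade = de − ae + ad,
  ∂bce = ce − be + bc.
The resulting 10×5 matrix has rank 5, and its Smith normal form has invariant factors (1,1,1,1,1).

Reading off H_k = ker ∂_k / im ∂_{k+1}:

  H_0: rank C_0 − rank ∂_1 = 5 − 4 = 1, and the invariant factors of ∂_1 are all 1, so H_0 = Z.
  H_1: rank ker ∂_1 − rank ∂_2 = (10 − 4) − 5 = 1, and the invariant factors of ∂_2 are all 1, so H_1 = Z.
  H_2: rank ker ∂_2 − rank ∂_3 = (5 − 5) − 0 = 0, and there is no ∂_3, so H_2 = 0.

(K is a triangulation of the Möbius band.)

H_0 ≅ Z,  H_1 ≅ Z,  H_2 = 0.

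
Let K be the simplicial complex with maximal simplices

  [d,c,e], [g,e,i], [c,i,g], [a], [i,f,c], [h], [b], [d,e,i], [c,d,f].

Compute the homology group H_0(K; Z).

H_0 ≅ Z^4.

Take the total order a < b < c < d < e < f < g < h < i on the vertex set. Then K (dimension 2) consists of the simplices:

  0-simplices (9): a, b, c, d, e, f, g, h, i
  1-simplices (12): cd, ce, cf, cg, ci, de, df, di, eg, ei, fi, gi
  2-simplices (6): cde, cdf, cfi, cgi, dei, egi

so the chain groups are C_0 ≅ Z^9, C_1 ≅ Z^12, C_2 ≅ Z^6.

The boundary map ∂_1: C_1 → C_0 maps an edge to its endpoints' difference, ∂[p,q] = q − p.
The 9×12 boundary matrix has rank 5 and Smith normal form diag(1,1,1,1,1).

Boundary ∂_2: C_2 → C_1 acts by ∂[p,q,r] = [q,r] − [p,r] + [p,q]. For instance
  ∂dei = ei − di + de,
  ∂cfi = fi − ci + cf.
This gives a 12×6 integer matrix of rank 6; reducing to Smith normal form yields diagonal entries (1,1,1,1,1,1).

From H_k ≅ ker(∂_k) / im(∂_{k+1}) we obtain:

  H_0: rank C_0 − rank ∂_1 = 9 − 5 = 4, and the invariant factors of ∂_1 are all 1, so H_0 ≅ Z^4.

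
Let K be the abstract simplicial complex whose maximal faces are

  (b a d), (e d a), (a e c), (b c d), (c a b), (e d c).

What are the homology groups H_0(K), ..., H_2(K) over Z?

Fix the vertex order a < b < c < d < e and write every simplex with vertices in increasing order. Then dim K = 2 and the simplices of K are:

  0-simplices (5): a, b, c, d, e
  1-simplices (9): ab, ac, ad, ae, bc, bd, cd, ce, de
  2-simplices (6): abc, abd, ace, ade, bcd, cde

Hence C_0 ≅ Z^5, C_1 ≅ Z^9, C_2 ≅ Z^6.

Boundary ∂_1: C_1 → C_0 maps an edge to its endpoints' difference, ∂[p,q] = q − p. For instance
  ∂ad = d − a.
As a 5×9 matrix over Z this has rank 4, with invariant factors (1,1,1,1).

∂_2: C_2 → C_1 sends each 2-simplex [p,q,r] to [q,r] − [p,r] + [p,q]. For instance
  ∂ade = de − ae + ad,
  ∂abc = bc − ac + ab.
As a 9×6 matrix over Z this has rank 5, with invariant factors (1,1,1,1,1).

Now H_k = ker ∂_k / im ∂_{k+1}, so:

  H_0: rank C_0 − rank ∂_1 = 5 − 4 = 1, and the invariant factors of ∂_1 are all 1, so H_0 ≅ Z.
  H_1: rank ker ∂_1 − rank ∂_2 = (9 − 4) − 5 = 0, and the invariant factors of ∂_2 are all 1, so H_1 ≅ 0.
  H_2: rank ker ∂_2 − rank ∂_3 = (6 − 5) − 0 = 1, and there is no ∂_3, so H_2 ≅ Z.

As a check, the Euler characteristic is 5 − 9 + 6 = 2, which agrees with 1 − 0 + 1 = 2.

H_0 ≅ Z,  H_1 = 0,  H_2 ≅ Z.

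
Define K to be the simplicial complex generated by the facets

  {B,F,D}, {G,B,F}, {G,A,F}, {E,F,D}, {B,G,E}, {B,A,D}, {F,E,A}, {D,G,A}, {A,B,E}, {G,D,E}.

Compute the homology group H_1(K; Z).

H_1 = Z/2.

We work with the vertex ordering A < B < D < E < F < G. The simplices of K, each written with vertices in increasing order, are:

  0-simplices (6): A, B, D, E, F, G
  1-simplices (15): AB, AD, AE, AF, AG, BD, BE, BF, BG, DE, DF, DG, EF, EG, FG
  2-simplices (10): ABD, ABE, ADG, AEF, AFG, BDF, BEG, BFG, DEF, DEG

so the chain groups are C_0 ≅ Z^6, C_1 ≅ Z^15, C_2 ≅ Z^10.

The boundary map ∂_1: C_1 → C_0 maps an edge to its endpoints' difference, ∂[p,q] = q − p. For instance
  ∂AG = G − A.
As a 6×15 matrix over Z this has rank 5, with invariant factors (1,1,1,1,1).

The boundary map ∂_2: C_2 → C_1 maps a triangle to the signed sum of its edges. For instance
  ∂AEF = EF − AF + AE,
  ∂ADG = DG − AG + AD.
As a 15×10 matrix over Z this has rank 10, with invariant factors (1,1,1,1,1,1,1,1,1,2).

Now H_k = ker ∂_k / im ∂_{k+1}, so:

  H_1: rank ker ∂_1 − rank ∂_2 = (15 − 5) − 10 = 0, and ∂_2 has invariant factor 2 > 1, so H_1 = Z/2.

(K is a triangulation of the real projective plane RP^2.)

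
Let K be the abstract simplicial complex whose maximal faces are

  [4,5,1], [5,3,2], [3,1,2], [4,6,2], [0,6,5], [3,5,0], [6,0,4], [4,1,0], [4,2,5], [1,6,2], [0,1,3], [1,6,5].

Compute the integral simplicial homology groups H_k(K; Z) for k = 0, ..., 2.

H_0 ≅ Z,  H_1 ≅ Z/2,  H_2 = 0.

Take the total order 0 < 1 < 2 < 3 < 4 < 5 < 6 on the vertex set. Then K (dimension 2) consists of the simplices:

  0-simplices (7): [0], [1], [2], [3], [4], [5], [6]
  1-simplices (18): [0,1], [0,3], [0,4], [0,5], [0,6], [1,2], [1,3], [1,4], [1,5], [1,6], [2,3], [2,4], [2,5], [2,6], [3,5], [4,5], [4,6], [5,6]
  2-simplices (12): [0,1,3], [0,1,4], [0,3,5], [0,4,6], [0,5,6], [1,2,3], [1,2,6], [1,4,5], [1,5,6], [2,3,5], [2,4,5], [2,4,6]

so the chain groups are C_0 ≅ Z^7, C_1 ≅ Z^18, C_2 ≅ Z^12.

∂_1: C_1 → C_0 is given by ∂[p,q] = [q] − [p].
The 7×18 boundary matrix has rank 6 and Smith normal form diag(1,1,1,1,1,1).

The boundary map ∂_2: C_2 → C_1 sends each 2-simplex [p,q,r] to [q,r] − [p,r] + [p,q]. For instance
  ∂[1,2,6] = [2,6] − [1,6] + [1,2],
  ∂[0,4,6] = [4,6] − [0,6] + [0,4].
The 18×12 boundary matrix has rank 12 and Smith normal form diag(1,1,1,1,1,1,1,1,1,1,1,2).

From H_k ≅ ker(∂_k) / im(∂_{k+1}) we obtain:

  H_0: rank C_0 − rank ∂_1 = 7 − 6 = 1, and the invariant factors of ∂_1 are all 1, so H_0 = Z.
  H_1: rank ker ∂_1 − rank ∂_2 = (18 − 6) − 12 = 0, and ∂_2 has invariant factor 2 > 1, so H_1 = Z/2.
  H_2: rank ker ∂_2 − rank ∂_3 = (12 − 12) − 0 = 0, and there is no ∂_3, so H_2 = 0.

(K is a triangulation of the real projective plane RP^2.)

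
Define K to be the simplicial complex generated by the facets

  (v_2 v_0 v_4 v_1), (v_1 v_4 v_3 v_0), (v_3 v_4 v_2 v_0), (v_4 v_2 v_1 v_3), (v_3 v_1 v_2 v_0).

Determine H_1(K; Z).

H_1 = 0.

K has 5 vertices, 10 edges, 10 triangles, 5 3-simplices.
rank ∂_1 = 4, rank ∂_2 = 6 ⇒ b_1 = 10 − 4 − 6 = 0; all invariant factors of ∂_2 are 1 so no torsion. So H_1 = 0.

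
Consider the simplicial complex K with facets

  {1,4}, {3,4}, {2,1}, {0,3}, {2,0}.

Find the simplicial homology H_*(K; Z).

Order the vertices as 0 < 1 < 2 < 3 < 4. Listing each simplex with vertices in this order, K has dimension 1 with simplices:

  0-simplices (5): [0], [1], [2], [3], [4]
  1-simplices (5): [0,2], [0,3], [1,2], [1,4], [3,4]

Hence C_0 ≅ Z^5, C_1 ≅ Z^5.

The boundary map ∂_1: C_1 → C_0 sends each edge [p,q] (with p < q) to q − p. For instance
  ∂[1,4] = [4] − [1].
The 5×5 boundary matrix has rank 4 and Smith normal form diag(1,1,1,1).

From H_k ≅ ker(∂_k) / im(∂_{k+1}) we obtain:

  H_0: rank C_0 − rank ∂_1 = 5 − 4 = 1, and the invariant factors of ∂_1 are all 1, so H_0 ≅ Z.
  H_1: rank ker ∂_1 − rank ∂_2 = (5 − 4) − 0 = 1, and there is no ∂_2, so H_1 ≅ Z.

As a check, the Euler characteristic is 5 − 5 = 0, which agrees with 1 − 1 = 0.

H_0 = Z,  H_1 = Z.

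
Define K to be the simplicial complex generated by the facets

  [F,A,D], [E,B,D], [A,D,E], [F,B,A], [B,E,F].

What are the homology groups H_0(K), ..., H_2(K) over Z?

Fix the vertex order A < B < D < E < F and write every simplex with vertices in increasing order. Then dim K = 2 and the simplices of K are:

  0-simplices (5): A, B, D, E, F
  1-simplices (10): AB, AD, AE, AF, BD, BE, BF, DE, DF, EF
  2-simplices (5): ABF, ADE, ADF, BDE, BEF

giving chain groups C_0 ≅ Z^5, C_1 ≅ Z^10, C_2 ≅ Z^5.

∂_1: C_1 → C_0 sends each edge [p,q] (with p < q) to q − p.
The 5×10 boundary matrix has rank 4 and Smith normal form diag(1,1,1,1).

∂_2: C_2 → C_1 maps a triangle to the signed sum of its edges. For instance
  ∂BDE = DE − BE + BD,
  ∂ADE = DE − AE + AD.
This gives a 10×5 integer matrix of rank 5; reducing to Smith normal form yields diagonal entries (1,1,1,1,1).

Now H_k = ker ∂_k / im ∂_{k+1}, so:

  H_0: rank C_0 − rank ∂_1 = 5 − 4 = 1, and the invariant factors of ∂_1 are all 1, so H_0 = Z.
  H_1: rank ker ∂_1 − rank ∂_2 = (10 − 4) − 5 = 1, and the invariant factors of ∂_2 are all 1, so H_1 = Z.
  H_2: rank ker ∂_2 − rank ∂_3 = (5 − 5) − 0 = 0, and there is no ∂_3, so H_2 = 0.

H_0 = Z,  H_1 = Z,  H_2 = 0.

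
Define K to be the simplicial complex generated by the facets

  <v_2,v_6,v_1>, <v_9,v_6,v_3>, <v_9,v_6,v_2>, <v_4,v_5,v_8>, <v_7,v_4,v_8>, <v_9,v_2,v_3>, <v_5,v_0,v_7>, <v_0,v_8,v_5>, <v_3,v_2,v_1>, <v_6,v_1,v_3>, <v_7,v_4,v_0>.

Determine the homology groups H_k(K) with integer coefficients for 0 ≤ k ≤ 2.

Fix the vertex order v_0 < v_1 < v_2 < v_3 < v_4 < v_5 < v_6 < v_7 < v_8 < v_9 and write every simplex with vertices in increasing order. Then dim K = 2 and the simplices of K are:

  0-simplices (10): [v_0], [v_1], [v_2], [v_3], [v_4], [v_5], [v_6], [v_7], [v_8], [v_9]
  1-simplices (19): (19 of them)
  2-simplices (11): (11 of them)

giving chain groups C_0 ≅ Z^10, C_1 ≅ Z^19, C_2 ≅ Z^11.

The boundary map ∂_1: C_1 → C_0 is given by ∂[p,q] = [q] − [p]. For instance
  ∂[v_3,v_9] = [v_9] − [v_3].
This gives a 10×19 integer matrix of rank 8; reducing to Smith normal form yields diagonal entries (1,1,1,1,1,1,1,1).

Boundary ∂_2: C_2 → C_1 maps a triangle to the signed sum of its edges. For instance
  ∂[v_4,v_7,v_8] = [v_7,v_8] − [v_4,v_8] + [v_4,v_7],
  ∂[v_1,v_2,v_6] = [v_2,v_6] − [v_1,v_6] + [v_1,v_2].
As a 19×11 matrix over Z this has rank 10, with invariant factors (1,1,1,1,1,1,1,1,1,1).

Reading off H_k = ker ∂_k / im ∂_{k+1}:

  H_0: rank C_0 − rank ∂_1 = 10 − 8 = 2, and the invariant factors of ∂_1 are all 1, so H_0 ≅ Z^2.
  H_1: rank ker ∂_1 − rank ∂_2 = (19 − 8) − 10 = 1, and the invariant factors of ∂_2 are all 1, so H_1 ≅ Z.
  H_2: rank ker ∂_2 − rank ∂_3 = (11 − 10) − 0 = 1, and there is no ∂_3, so H_2 ≅ Z.

(K is a triangulation of the disjoint union of the 2-sphere S^2 and the Möbius band.)

H_0 ≅ Z^2,  H_1 ≅ Z,  H_2 ≅ Z.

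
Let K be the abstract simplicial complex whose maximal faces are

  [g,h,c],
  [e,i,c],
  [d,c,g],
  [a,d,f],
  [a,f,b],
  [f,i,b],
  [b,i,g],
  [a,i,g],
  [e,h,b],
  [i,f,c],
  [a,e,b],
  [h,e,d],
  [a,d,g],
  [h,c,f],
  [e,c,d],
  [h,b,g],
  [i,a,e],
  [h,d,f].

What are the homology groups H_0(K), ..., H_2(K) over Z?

Take the total order a < b < c < d < e < f < g < h < i on the vertex set. Then K (dimension 2) consists of the simplices:

  0-simplices (9): a, b, c, d, e, f, g, h, i
  1-simplices (27): ab, ad, ae, af, ag, ai, be, bf, bg, bh, bi, cd, ce, cf, cg, ch, ci, de, df, dg, dh, eh, ei, fh, fi, gh, gi
  2-simplices (18): abe, abf, adf, adg, aei, agi, beh, bfi, bgh, bgi, cde, cdg, cei, cfh, cfi, cgh, deh, dfh

so the chain groups are C_0 ≅ Z^9, C_1 ≅ Z^27, C_2 ≅ Z^18.

∂_1: C_1 → C_0 maps an edge to its endpoints' difference, ∂[p,q] = q − p.
This gives a 9×27 integer matrix of rank 8; reducing to Smith normal form yields diagonal entries (1,1,1,1,1,1,1,1).

Boundary ∂_2: C_2 → C_1 acts by ∂[p,q,r] = [q,r] − [p,r] + [p,q]. For instance
  ∂abe = be − ae + ab,
  ∂cgh = gh − ch + cg.
The resulting 27×18 matrix has rank 18, and its Smith normal form has invariant factors (1,1,1,1,1,1,1,1,1,1,1,1,1,1,1,1,1,2).

Computing H_k = (kernel of ∂_k) / (image of ∂_{k+1}):

  H_0: rank C_0 − rank ∂_1 = 9 − 8 = 1, and the invariant factors of ∂_1 are all 1, so H_0 ≅ Z.
  H_1: rank ker ∂_1 − rank ∂_2 = (27 − 8) − 18 = 1, and ∂_2 has invariant factor 2 > 1, so H_1 ≅ Z ⊕ Z/2Z.
  H_2: rank ker ∂_2 − rank ∂_3 = (18 − 18) − 0 = 0, and there is no ∂_3, so H_2 ≅ 0.

(K is a triangulation of the Klein bottle.)

H_0 = Z,  H_1 = Z ⊕ Z/2Z,  H_2 = 0.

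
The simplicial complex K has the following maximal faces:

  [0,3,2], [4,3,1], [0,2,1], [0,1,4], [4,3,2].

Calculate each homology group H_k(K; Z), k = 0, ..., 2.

H_0 ≅ Z,  H_1 ≅ Z,  H_2 = 0.

Take the total order 0 < 1 < 2 < 3 < 4 on the vertex set. Then K (dimension 2) consists of the simplices:

  0-simplices (5): [0], [1], [2], [3], [4]
  1-simplices (10): [0,1], [0,2], [0,3], [0,4], [1,2], [1,3], [1,4], [2,3], [2,4], [3,4]
  2-simplices (5): [0,1,2], [0,1,4], [0,2,3], [1,3,4], [2,3,4]

so the chain groups are C_0 ≅ Z^5, C_1 ≅ Z^10, C_2 ≅ Z^5.

Boundary ∂_1: C_1 → C_0 sends each edge [p,q] (with p < q) to q − p. For instance
  ∂[3,4] = [4] − [3].
This gives a 5×10 integer matrix of rank 4; reducing to Smith normal form yields diagonal entries (1,1,1,1).

Boundary ∂_2: C_2 → C_1 acts by ∂[p,q,r] = [q,r] − [p,r] + [p,q]. For instance
  ∂[0,2,3] = [2,3] − [0,3] + [0,2],
  ∂[0,1,2] = [1,2] − [0,2] + [0,1].
The resulting 10×5 matrix has rank 5, and its Smith normal form has invariant factors (1,1,1,1,1).

Reading off H_k = ker ∂_k / im ∂_{k+1}:

  H_0: rank C_0 − rank ∂_1 = 5 − 4 = 1, and the invariant factors of ∂_1 are all 1, so H_0 = Z.
  H_1: rank ker ∂_1 − rank ∂_2 = (10 − 4) − 5 = 1, and the invariant factors of ∂_2 are all 1, so H_1 = Z.
  H_2: rank ker ∂_2 − rank ∂_3 = (5 − 5) − 0 = 0, and there is no ∂_3, so H_2 = 0.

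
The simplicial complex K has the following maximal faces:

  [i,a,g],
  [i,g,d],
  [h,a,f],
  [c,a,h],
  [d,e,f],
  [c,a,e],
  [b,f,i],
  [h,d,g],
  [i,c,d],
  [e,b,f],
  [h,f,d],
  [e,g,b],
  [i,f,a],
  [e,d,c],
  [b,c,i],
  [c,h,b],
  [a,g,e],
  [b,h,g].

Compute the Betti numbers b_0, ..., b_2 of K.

Order the vertices as a < b < c < d < e < f < g < h < i. Listing each simplex with vertices in this order, K has dimension 2 with simplices:

  0-simplices (9): a, b, c, d, e, f, g, h, i
  1-simplices (27): ac, ae, af, ag, ah, ai, bc, be, bf, bg, bh, bi, cd, ce, ch, ci, de, df, dg, dh, di, ef, eg, fh, fi, gh, gi
  2-simplices (18): ace, ach, aeg, afh, afi, agi, bch, bci, bef, beg, bfi, bgh, cde, cdi, def, dfh, dgh, dgi

Hence C_0 ≅ Z^9, C_1 ≅ Z^27, C_2 ≅ Z^18.

Boundary ∂_1: C_1 → C_0 maps an edge to its endpoints' difference, ∂[p,q] = q − p.
This gives a 9×27 integer matrix of rank 8; reducing to Smith normal form yields diagonal entries (1,1,1,1,1,1,1,1).

Boundary ∂_2: C_2 → C_1 sends each 2-simplex [p,q,r] to [q,r] − [p,r] + [p,q]. For instance
  ∂dgh = gh − dh + dg,
  ∂aeg = eg − ag + ae.
As a 27×18 matrix over Z this has rank 17, with invariant factors (1,1,1,1,1,1,1,1,1,1,1,1,1,1,1,1,1).

Reading off H_k = ker ∂_k / im ∂_{k+1}:

  H_0: rank C_0 − rank ∂_1 = 9 − 8 = 1, and the invariant factors of ∂_1 are all 1, so H_0 ≅ Z.
  H_1: rank ker ∂_1 − rank ∂_2 = (27 − 8) − 17 = 2, and the invariant factors of ∂_2 are all 1, so H_1 ≅ Z^2.
  H_2: rank ker ∂_2 − rank ∂_3 = (18 − 17) − 0 = 1, and there is no ∂_3, so H_2 ≅ Z.

Hence the Betti numbers are b_0 = 1, b_1 = 2, b_2 = 1.

b_0 = 1, b_1 = 2, b_2 = 1.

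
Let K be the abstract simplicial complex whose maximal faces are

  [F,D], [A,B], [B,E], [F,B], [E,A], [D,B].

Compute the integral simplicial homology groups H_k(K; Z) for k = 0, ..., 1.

Order the vertices as A < B < D < E < F. Listing each simplex with vertices in this order, K has dimension 1 with simplices:

  0-simplices (5): A, B, D, E, F
  1-simplices (6): AB, AE, BD, BE, BF, DF

so the chain groups are C_0 ≅ Z^5, C_1 ≅ Z^6.

The boundary map ∂_1: C_1 → C_0 maps an edge to its endpoints' difference, ∂[p,q] = q − p. For instance
  ∂AB = B − A.
As a 5×6 matrix over Z this has rank 4, with invariant factors (1,1,1,1).

Reading off H_k = ker ∂_k / im ∂_{k+1}:

  H_0: rank C_0 − rank ∂_1 = 5 − 4 = 1, and the invariant factors of ∂_1 are all 1, so H_0 ≅ Z.
  H_1: rank ker ∂_1 − rank ∂_2 = (6 − 4) − 0 = 2, and there is no ∂_2, so H_1 ≅ Z^2.

(K is a triangulation of a wedge of 2 circles.)

H_0 ≅ Z,  H_1 ≅ Z^2.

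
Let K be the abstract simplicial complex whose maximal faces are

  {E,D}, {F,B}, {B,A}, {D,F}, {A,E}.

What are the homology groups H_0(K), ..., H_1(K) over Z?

H_0 = Z,  H_1 = Z.

We work with the vertex ordering A < B < D < E < F. The simplices of K, each written with vertices in increasing order, are:

  0-simplices (5): A, B, D, E, F
  1-simplices (5): AB, AE, BF, DE, DF

Hence C_0 ≅ Z^5, C_1 ≅ Z^5.

Boundary ∂_1: C_1 → C_0 sends each edge [p,q] (with p < q) to q − p. For instance
  ∂AB = B − A.
The resulting 5×5 matrix has rank 4, and its Smith normal form has invariant factors (1,1,1,1).

Computing H_k = (kernel of ∂_k) / (image of ∂_{k+1}):

  H_0: rank C_0 − rank ∂_1 = 5 − 4 = 1, and the invariant factors of ∂_1 are all 1, so H_0 = Z.
  H_1: rank ker ∂_1 − rank ∂_2 = (5 − 4) − 0 = 1, and there is no ∂_2, so H_1 = Z.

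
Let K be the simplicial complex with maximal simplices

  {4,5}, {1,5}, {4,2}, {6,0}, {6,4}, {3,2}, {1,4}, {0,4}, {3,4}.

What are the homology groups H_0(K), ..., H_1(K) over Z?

H_0 = Z,  H_1 = Z^3.

We work with the vertex ordering 0 < 1 < 2 < 3 < 4 < 5 < 6. The simplices of K, each written with vertices in increasing order, are:

  0-simplices (7): [0], [1], [2], [3], [4], [5], [6]
  1-simplices (9): [0,4], [0,6], [1,4], [1,5], [2,3], [2,4], [3,4], [4,5], [4,6]

Hence C_0 ≅ Z^7, C_1 ≅ Z^9.

The boundary map ∂_1: C_1 → C_0 sends each edge [p,q] (with p < q) to q − p.
The resulting 7×9 matrix has rank 6, and its Smith normal form has invariant factors (1,1,1,1,1,1).

Reading off H_k = ker ∂_k / im ∂_{k+1}:

  H_0: rank C_0 − rank ∂_1 = 7 − 6 = 1, and the invariant factors of ∂_1 are all 1, so H_0 = Z.
  H_1: rank ker ∂_1 − rank ∂_2 = (9 − 6) − 0 = 3, and there is no ∂_2, so H_1 = Z^3.

As a check, the Euler characteristic is 7 − 9 = -2, which agrees with 1 − 3 = -2.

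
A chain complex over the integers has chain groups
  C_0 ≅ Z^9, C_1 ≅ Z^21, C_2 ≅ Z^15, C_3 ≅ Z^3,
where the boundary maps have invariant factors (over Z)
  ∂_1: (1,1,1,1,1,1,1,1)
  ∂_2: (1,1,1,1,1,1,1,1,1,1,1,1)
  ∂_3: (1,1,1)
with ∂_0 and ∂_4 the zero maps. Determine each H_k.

H_0 ≅ Z,  H_1 ≅ Z,  H_2 = 0,  H_3 = 0.

H_0: b_0 = 9 − 0 − 8 = 1; torsion from ∂_1 factors > 1: none. So H_0 ≅ Z.
H_1: b_1 = 21 − 8 − 12 = 1; torsion from ∂_2 factors > 1: none. So H_1 ≅ Z.
H_2: b_2 = 15 − 12 − 3 = 0; torsion from ∂_3 factors > 1: none. So H_2 ≅ 0.
H_3: b_3 = 3 − 3 − 0 = 0; torsion from ∂_4 factors > 1: none. So H_3 ≅ 0.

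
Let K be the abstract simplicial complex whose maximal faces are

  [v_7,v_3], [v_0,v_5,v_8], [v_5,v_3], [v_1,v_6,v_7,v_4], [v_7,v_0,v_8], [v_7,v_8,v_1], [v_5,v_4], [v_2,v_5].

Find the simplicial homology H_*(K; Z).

Take the total order v_0 < v_1 < v_2 < v_3 < v_4 < v_5 < v_6 < v_7 < v_8 on the vertex set. Then K (dimension 3) consists of the simplices:

  0-simplices (9): [v_0], [v_1], [v_2], [v_3], [v_4], [v_5], [v_6], [v_7], [v_8]
  1-simplices (16): (16 of them)
  2-simplices (7): [v_0,v_5,v_8], [v_0,v_7,v_8], [v_1,v_4,v_6], [v_1,v_4,v_7], [v_1,v_6,v_7], [v_1,v_7,v_8], [v_4,v_6,v_7]
  3-simplices (1): [v_1,v_4,v_6,v_7]

giving chain groups C_0 ≅ Z^9, C_1 ≅ Z^16, C_2 ≅ Z^7, C_3 ≅ Z^1.

Boundary ∂_1: C_1 → C_0 sends each edge [p,q] (with p < q) to q − p. For instance
  ∂[v_4,v_7] = [v_7] − [v_4].
This gives a 9×16 integer matrix of rank 8; reducing to Smith normal form yields diagonal entries (1,1,1,1,1,1,1,1).

Boundary ∂_2: C_2 → C_1 maps a triangle to the signed sum of its edges. For instance
  ∂[v_1,v_4,v_7] = [v_4,v_7] − [v_1,v_7] + [v_1,v_4],
  ∂[v_1,v_7,v_8] = [v_7,v_8] − [v_1,v_8] + [v_1,v_7].
The 16×7 boundary matrix has rank 6 and Smith normal form diag(1,1,1,1,1,1).

The boundary map ∂_3: C_3 → C_2 sends each 3-simplex σ to the alternating sum Σ_i (−1)^i (σ with its i-th vertex removed). For instance
  ∂[v_1,v_4,v_6,v_7] = [v_4,v_6,v_7] − [v_1,v_6,v_7] + [v_1,v_4,v_7] − [v_1,v_4,v_6].
As a 7×1 matrix over Z this has rank 1, with invariant factors (1).

From H_k ≅ ker(∂_k) / im(∂_{k+1}) we obtain:

  H_0: rank C_0 − rank ∂_1 = 9 − 8 = 1, and the invariant factors of ∂_1 are all 1, so H_0 ≅ Z.
  H_1: rank ker ∂_1 − rank ∂_2 = (16 − 8) − 6 = 2, and the invariant factors of ∂_2 are all 1, so H_1 ≅ Z^2.
  H_2: rank ker ∂_2 − rank ∂_3 = (7 − 6) − 1 = 0, and the invariant factors of ∂_3 are all 1, so H_2 ≅ 0.
  H_3: rank ker ∂_3 − rank ∂_4 = (1 − 1) − 0 = 0, and there is no ∂_4, so H_3 ≅ 0.

H_0 = Z,  H_1 = Z^2,  H_2 = 0,  H_3 = 0.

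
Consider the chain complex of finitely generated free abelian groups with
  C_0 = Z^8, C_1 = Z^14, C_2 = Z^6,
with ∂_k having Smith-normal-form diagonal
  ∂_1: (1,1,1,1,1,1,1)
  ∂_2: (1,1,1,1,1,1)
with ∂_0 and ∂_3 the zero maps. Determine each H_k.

H_0: b_0 = 8 − 0 − 7 = 1; torsion from ∂_1 factors > 1: none. So H_0 = Z.
H_1: b_1 = 14 − 7 − 6 = 1; torsion from ∂_2 factors > 1: none. So H_1 = Z.
H_2: b_2 = 6 − 6 − 0 = 0; torsion from ∂_3 factors > 1: none. So H_2 = 0.

H_0 = Z,  H_1 = Z,  H_2 = 0.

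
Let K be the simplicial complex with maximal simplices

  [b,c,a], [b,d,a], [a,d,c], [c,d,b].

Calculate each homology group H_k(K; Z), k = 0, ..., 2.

Take the total order a < b < c < d on the vertex set. Then K (dimension 2) consists of the simplices:

  0-simplices (4): a, b, c, d
  1-simplices (6): ab, ac, ad, bc, bd, cd
  2-simplices (4): abc, abd, acd, bcd

giving chain groups C_0 ≅ Z^4, C_1 ≅ Z^6, C_2 ≅ Z^4.

The boundary map ∂_1: C_1 → C_0 sends each edge [p,q] (with p < q) to q − p.
As a 4×6 matrix over Z this has rank 3, with invariant factors (1,1,1).

The boundary map ∂_2: C_2 → C_1 acts by ∂[p,q,r] = [q,r] − [p,r] + [p,q]. For instance
  ∂bcd = cd − bd + bc,
  ∂abc = bc − ac + ab.
The resulting 6×4 matrix has rank 3, and its Smith normal form has invariant factors (1,1,1).

Now H_k = ker ∂_k / im ∂_{k+1}, so:

  H_0: rank C_0 − rank ∂_1 = 4 − 3 = 1, and the invariant factors of ∂_1 are all 1, so H_0 ≅ Z.
  H_1: rank ker ∂_1 − rank ∂_2 = (6 − 3) − 3 = 0, and the invariant factors of ∂_2 are all 1, so H_1 ≅ 0.
  H_2: rank ker ∂_2 − rank ∂_3 = (4 − 3) − 0 = 1, and there is no ∂_3, so H_2 ≅ Z.

As a check, the Euler characteristic is 4 − 6 + 4 = 2, which agrees with 1 − 0 + 1 = 2.
(K is a triangulation of the 2-sphere S^2.)

H_0 ≅ Z,  H_1 = 0,  H_2 ≅ Z.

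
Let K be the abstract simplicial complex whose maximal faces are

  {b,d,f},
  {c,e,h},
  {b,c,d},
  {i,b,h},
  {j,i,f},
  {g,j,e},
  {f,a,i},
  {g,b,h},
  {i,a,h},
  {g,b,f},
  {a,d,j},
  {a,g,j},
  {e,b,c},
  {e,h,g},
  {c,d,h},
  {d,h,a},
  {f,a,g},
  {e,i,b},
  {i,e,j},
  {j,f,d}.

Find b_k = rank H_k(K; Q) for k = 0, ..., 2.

K has 10 vertices, 30 edges, 20 triangles.
rank ∂_0 = 0, rank ∂_1 = 9 ⇒ b_0 = 10 − 0 − 9 = 1; all invariant factors of ∂_1 are 1 so no torsion. So H_0 ≅ Z.
rank ∂_1 = 9, rank ∂_2 = 20 ⇒ b_1 = 30 − 9 − 20 = 1; ∂_2 has invariant factor(s) [2] giving torsion. So H_1 ≅ Z ⊕ Z/2Z.
rank ∂_2 = 20, rank ∂_3 = 0 ⇒ b_2 = 20 − 20 − 0 = 0. So H_2 ≅ 0.

b_0 = 1, b_1 = 1, b_2 = 0.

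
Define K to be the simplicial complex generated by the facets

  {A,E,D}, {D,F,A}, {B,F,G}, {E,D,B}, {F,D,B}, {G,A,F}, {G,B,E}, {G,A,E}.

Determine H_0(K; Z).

H_0 ≅ Z.

Order the vertices as A < B < D < E < F < G. Listing each simplex with vertices in this order, K has dimension 2 with simplices:

  0-simplices (6): A, B, D, E, F, G
  1-simplices (12): AD, AE, AF, AG, BD, BE, BF, BG, DE, DF, EG, FG
  2-simplices (8): ADE, ADF, AEG, AFG, BDE, BDF, BEG, BFG

so the chain groups are C_0 ≅ Z^6, C_1 ≅ Z^12, C_2 ≅ Z^8.

∂_1: C_1 → C_0 is given by ∂[p,q] = [q] − [p].
The resulting 6×12 matrix has rank 5, and its Smith normal form has invariant factors (1,1,1,1,1).

The boundary map ∂_2: C_2 → C_1 maps a triangle to the signed sum of its edges. For instance
  ∂ADE = DE − AE + AD,
  ∂AEG = EG − AG + AE.
The 12×8 boundary matrix has rank 7 and Smith normal form diag(1,1,1,1,1,1,1).

From H_k ≅ ker(∂_k) / im(∂_{k+1}) we obtain:

  H_0: rank C_0 − rank ∂_1 = 6 − 5 = 1, and the invariant factors of ∂_1 are all 1, so H_0 = Z.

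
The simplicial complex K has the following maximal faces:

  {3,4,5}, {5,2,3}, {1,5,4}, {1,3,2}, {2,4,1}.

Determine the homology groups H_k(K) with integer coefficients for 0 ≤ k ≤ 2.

K has 5 vertices, 10 edges, 5 triangles.
rank ∂_0 = 0, rank ∂_1 = 4 ⇒ b_0 = 5 − 0 − 4 = 1; all invariant factors of ∂_1 are 1 so no torsion. So H_0 = Z.
rank ∂_1 = 4, rank ∂_2 = 5 ⇒ b_1 = 10 − 4 − 5 = 1; all invariant factors of ∂_2 are 1 so no torsion. So H_1 = Z.
rank ∂_2 = 5, rank ∂_3 = 0 ⇒ b_2 = 5 − 5 − 0 = 0. So H_2 = 0.

H_0 ≅ Z,  H_1 ≅ Z,  H_2 = 0.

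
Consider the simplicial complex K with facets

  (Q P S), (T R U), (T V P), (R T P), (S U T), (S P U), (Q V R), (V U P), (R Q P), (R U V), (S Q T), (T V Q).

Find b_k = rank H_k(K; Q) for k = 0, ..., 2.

b_0 = 1, b_1 = 0, b_2 = 0.

Order the vertices as P < Q < R < S < T < U < V. Listing each simplex with vertices in this order, K has dimension 2 with simplices:

  0-simplices (7): P, Q, R, S, T, U, V
  1-simplices (18): PQ, PR, PS, PT, PU, PV, QR, QS, QT, QV, RT, RU, RV, ST, SU, TU, TV, UV
  2-simplices (12): PQR, PQS, PRT, PSU, PTV, PUV, QRV, QST, QTV, RTU, RUV, STU

Hence C_0 ≅ Z^7, C_1 ≅ Z^18, C_2 ≅ Z^12.

∂_1: C_1 → C_0 sends each edge [p,q] (with p < q) to q − p. For instance
  ∂QR = R − Q.
The resulting 7×18 matrix has rank 6, and its Smith normal form has invariant factors (1,1,1,1,1,1).

∂_2: C_2 → C_1 acts by ∂[p,q,r] = [q,r] − [p,r] + [p,q]. For instance
  ∂QTV = TV − QV + QT,
  ∂PSU = SU − PU + PS.
The resulting 18×12 matrix has rank 12, and its Smith normal form has invariant factors (1,1,1,1,1,1,1,1,1,1,1,2).

From H_k ≅ ker(∂_k) / im(∂_{k+1}) we obtain:

  H_0: rank C_0 − rank ∂_1 = 7 − 6 = 1, and the invariant factors of ∂_1 are all 1, so H_0 = Z.
  H_1: rank ker ∂_1 − rank ∂_2 = (18 − 6) − 12 = 0, and ∂_2 has invariant factor 2 > 1, so H_1 = Z/2.
  H_2: rank ker ∂_2 − rank ∂_3 = (12 − 12) − 0 = 0, and there is no ∂_3, so H_2 = 0.

Hence the Betti numbers are b_0 = 1, b_1 = 0, b_2 = 0.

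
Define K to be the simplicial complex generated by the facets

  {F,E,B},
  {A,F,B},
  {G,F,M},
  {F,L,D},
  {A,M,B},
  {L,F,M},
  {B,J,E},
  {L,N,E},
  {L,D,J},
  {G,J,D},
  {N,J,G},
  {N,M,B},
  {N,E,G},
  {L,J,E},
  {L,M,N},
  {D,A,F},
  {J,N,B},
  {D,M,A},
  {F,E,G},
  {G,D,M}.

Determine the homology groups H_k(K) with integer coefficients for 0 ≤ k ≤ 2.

H_0 ≅ Z,  H_1 ≅ Z ⊕ Z/2Z,  H_2 = 0.

Fix the vertex order A < B < D < E < F < G < J < L < M < N and write every simplex with vertices in increasing order. Then dim K = 2 and the simplices of K are:

  0-simplices (10): A, B, D, E, F, G, J, L, M, N
  1-simplices (30): AB, AD, AF, AM, BE, BF, BJ, BM, BN, DF, DG, DJ, DL, DM, EF, EG, EJ, EL, EN, FG, FL, FM, GJ, GM, GN, JL, JN, LM, LN, MN
  2-simplices (20): ABF, ABM, ADF, ADM, BEF, BEJ, BJN, BMN, DFL, DGJ, DGM, DJL, EFG, EGN, EJL, ELN, FGM, FLM, GJN, LMN

Hence C_0 ≅ Z^10, C_1 ≅ Z^30, C_2 ≅ Z^20.

The boundary map ∂_1: C_1 → C_0 is given by ∂[p,q] = [q] − [p]. For instance
  ∂FL = L − F.
The 10×30 boundary matrix has rank 9 and Smith normal form diag(1,1,1,1,1,1,1,1,1).

The boundary map ∂_2: C_2 → C_1 maps a triangle to the signed sum of its edges. For instance
  ∂ELN = LN − EN + EL,
  ∂BEF = EF − BF + BE.
The 30×20 boundary matrix has rank 20 and Smith normal form diag(1,1,1,1,1,1,1,1,1,1,1,1,1,1,1,1,1,1,1,2).

Computing H_k = (kernel of ∂_k) / (image of ∂_{k+1}):

  H_0: rank C_0 − rank ∂_1 = 10 − 9 = 1, and the invariant factors of ∂_1 are all 1, so H_0 ≅ Z.
  H_1: rank ker ∂_1 − rank ∂_2 = (30 − 9) − 20 = 1, and ∂_2 has invariant factor 2 > 1, so H_1 ≅ Z ⊕ Z/2Z.
  H_2: rank ker ∂_2 − rank ∂_3 = (20 − 20) − 0 = 0, and there is no ∂_3, so H_2 ≅ 0.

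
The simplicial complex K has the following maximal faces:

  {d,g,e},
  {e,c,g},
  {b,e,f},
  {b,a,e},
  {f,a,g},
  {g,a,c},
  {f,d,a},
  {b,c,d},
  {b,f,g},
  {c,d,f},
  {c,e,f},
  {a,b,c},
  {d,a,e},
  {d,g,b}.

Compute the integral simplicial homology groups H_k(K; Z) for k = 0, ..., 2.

H_0 = Z,  H_1 = Z^2,  H_2 = Z.

We work with the vertex ordering a < b < c < d < e < f < g. The simplices of K, each written with vertices in increasing order, are:

  0-simplices (7): a, b, c, d, e, f, g
  1-simplices (21): ab, ac, ad, ae, af, ag, bc, bd, be, bf, bg, cd, ce, cf, cg, de, df, dg, ef, eg, fg
  2-simplices (14): abc, abe, acg, ade, adf, afg, bcd, bdg, bef, bfg, cdf, cef, ceg, deg

giving chain groups C_0 ≅ Z^7, C_1 ≅ Z^21, C_2 ≅ Z^14.

Boundary ∂_1: C_1 → C_0 is given by ∂[p,q] = [q] − [p]. For instance
  ∂dg = g − d.
This gives a 7×21 integer matrix of rank 6; reducing to Smith normal form yields diagonal entries (1,1,1,1,1,1).

The boundary map ∂_2: C_2 → C_1 maps a triangle to the signed sum of its edges. For instance
  ∂deg = eg − dg + de,
  ∂bcd = cd − bd + bc.
This gives a 21×14 integer matrix of rank 13; reducing to Smith normal form yields diagonal entries (1,1,1,1,1,1,1,1,1,1,1,1,1).

Now H_k = ker ∂_k / im ∂_{k+1}, so:

  H_0: rank C_0 − rank ∂_1 = 7 − 6 = 1, and the invariant factors of ∂_1 are all 1, so H_0 ≅ Z.
  H_1: rank ker ∂_1 − rank ∂_2 = (21 − 6) − 13 = 2, and the invariant factors of ∂_2 are all 1, so H_1 ≅ Z^2.
  H_2: rank ker ∂_2 − rank ∂_3 = (14 − 13) − 0 = 1, and there is no ∂_3, so H_2 ≅ Z.

(K is a triangulation of the torus T^2.)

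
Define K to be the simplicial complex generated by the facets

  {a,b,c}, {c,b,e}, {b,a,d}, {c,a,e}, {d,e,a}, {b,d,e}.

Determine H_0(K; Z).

We work with the vertex ordering a < b < c < d < e. The simplices of K, each written with vertices in increasing order, are:

  0-simplices (5): a, b, c, d, e
  1-simplices (9): ab, ac, ad, ae, bc, bd, be, ce, de
  2-simplices (6): abc, abd, ace, ade, bce, bde

giving chain groups C_0 ≅ Z^5, C_1 ≅ Z^9, C_2 ≅ Z^6.

Boundary ∂_1: C_1 → C_0 sends each edge [p,q] (with p < q) to q − p.
As a 5×9 matrix over Z this has rank 4, with invariant factors (1,1,1,1).

∂_2: C_2 → C_1 sends each 2-simplex [p,q,r] to [q,r] − [p,r] + [p,q]. For instance
  ∂bde = de − be + bd,
  ∂abc = bc − ac + ab.
The resulting 9×6 matrix has rank 5, and its Smith normal form has invariant factors (1,1,1,1,1).

Now H_k = ker ∂_k / im ∂_{k+1}, so:

  H_0: rank C_0 − rank ∂_1 = 5 − 4 = 1, and the invariant factors of ∂_1 are all 1, so H_0 ≅ Z.

H_0 ≅ Z.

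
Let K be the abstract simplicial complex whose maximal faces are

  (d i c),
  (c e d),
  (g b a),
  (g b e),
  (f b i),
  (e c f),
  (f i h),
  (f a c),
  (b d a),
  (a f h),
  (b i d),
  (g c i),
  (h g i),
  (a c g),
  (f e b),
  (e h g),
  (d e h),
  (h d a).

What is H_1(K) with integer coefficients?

H_1 ≅ Z^2.

Take the total order a < b < c < d < e < f < g < h < i on the vertex set. Then K (dimension 2) consists of the simplices:

  0-simplices (9): a, b, c, d, e, f, g, h, i
  1-simplices (27): ab, ac, ad, af, ag, ah, bd, be, bf, bg, bi, cd, ce, cf, cg, ci, de, dh, di, ef, eg, eh, fh, fi, gh, gi, hi
  2-simplices (18): abd, abg, acf, acg, adh, afh, bdi, bef, beg, bfi, cde, cdi, cef, cgi, deh, egh, fhi, ghi

so the chain groups are C_0 ≅ Z^9, C_1 ≅ Z^27, C_2 ≅ Z^18.

The boundary map ∂_1: C_1 → C_0 is given by ∂[p,q] = [q] − [p]. For instance
  ∂be = e − b.
This gives a 9×27 integer matrix of rank 8; reducing to Smith normal form yields diagonal entries (1,1,1,1,1,1,1,1).

∂_2: C_2 → C_1 sends each 2-simplex [p,q,r] to [q,r] − [p,r] + [p,q]. For instance
  ∂abg = bg − ag + ab,
  ∂cef = ef − cf + ce.
The 27×18 boundary matrix has rank 17 and Smith normal form diag(1,1,1,1,1,1,1,1,1,1,1,1,1,1,1,1,1).

From H_k ≅ ker(∂_k) / im(∂_{k+1}) we obtain:

  H_1: rank ker ∂_1 − rank ∂_2 = (27 − 8) − 17 = 2, and the invariant factors of ∂_2 are all 1, so H_1 ≅ Z^2.

(K is a triangulation of the torus T^2.)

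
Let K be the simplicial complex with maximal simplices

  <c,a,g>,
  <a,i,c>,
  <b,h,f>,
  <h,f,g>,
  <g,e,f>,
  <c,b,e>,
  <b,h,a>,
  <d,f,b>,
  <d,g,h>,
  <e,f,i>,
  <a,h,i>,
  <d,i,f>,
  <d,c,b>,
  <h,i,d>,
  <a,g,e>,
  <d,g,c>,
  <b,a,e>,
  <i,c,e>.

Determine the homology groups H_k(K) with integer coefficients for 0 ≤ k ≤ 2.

Fix the vertex order a < b < c < d < e < f < g < h < i and write every simplex with vertices in increasing order. Then dim K = 2 and the simplices of K are:

  0-simplices (9): a, b, c, d, e, f, g, h, i
  1-simplices (27): ab, ac, ae, ag, ah, ai, bc, bd, be, bf, bh, cd, ce, cg, ci, df, dg, dh, di, ef, eg, ei, fg, fh, fi, gh, hi
  2-simplices (18): abe, abh, acg, aci, aeg, ahi, bcd, bce, bdf, bfh, cdg, cei, dfi, dgh, dhi, efg, efi, fgh

so the chain groups are C_0 ≅ Z^9, C_1 ≅ Z^27, C_2 ≅ Z^18.

∂_1: C_1 → C_0 maps an edge to its endpoints' difference, ∂[p,q] = q − p. For instance
  ∂bf = f − b.
As a 9×27 matrix over Z this has rank 8, with invariant factors (1,1,1,1,1,1,1,1).

Boundary ∂_2: C_2 → C_1 sends each 2-simplex [p,q,r] to [q,r] − [p,r] + [p,q]. For instance
  ∂efi = fi − ei + ef,
  ∂dhi = hi − di + dh.
The 27×18 boundary matrix has rank 18 and Smith normal form diag(1,1,1,1,1,1,1,1,1,1,1,1,1,1,1,1,1,2).

Computing H_k = (kernel of ∂_k) / (image of ∂_{k+1}):

  H_0: rank C_0 − rank ∂_1 = 9 − 8 = 1, and the invariant factors of ∂_1 are all 1, so H_0 ≅ Z.
  H_1: rank ker ∂_1 − rank ∂_2 = (27 − 8) − 18 = 1, and ∂_2 has invariant factor 2 > 1, so H_1 ≅ Z ⊕ Z/2.
  H_2: rank ker ∂_2 − rank ∂_3 = (18 − 18) − 0 = 0, and there is no ∂_3, so H_2 ≅ 0.

H_0 = Z,  H_1 = Z ⊕ Z/2,  H_2 = 0.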